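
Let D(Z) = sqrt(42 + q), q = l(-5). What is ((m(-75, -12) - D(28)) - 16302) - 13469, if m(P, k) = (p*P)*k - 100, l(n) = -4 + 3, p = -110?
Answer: -128871 - sqrt(41) ≈ -1.2888e+5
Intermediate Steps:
l(n) = -1
q = -1
D(Z) = sqrt(41) (D(Z) = sqrt(42 - 1) = sqrt(41))
m(P, k) = -100 - 110*P*k (m(P, k) = (-110*P)*k - 100 = -110*P*k - 100 = -100 - 110*P*k)
((m(-75, -12) - D(28)) - 16302) - 13469 = (((-100 - 110*(-75)*(-12)) - sqrt(41)) - 16302) - 13469 = (((-100 - 99000) - sqrt(41)) - 16302) - 13469 = ((-99100 - sqrt(41)) - 16302) - 13469 = (-115402 - sqrt(41)) - 13469 = -128871 - sqrt(41)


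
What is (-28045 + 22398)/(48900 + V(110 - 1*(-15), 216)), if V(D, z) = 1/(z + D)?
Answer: -1925627/16674901 ≈ -0.11548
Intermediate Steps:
V(D, z) = 1/(D + z)
(-28045 + 22398)/(48900 + V(110 - 1*(-15), 216)) = (-28045 + 22398)/(48900 + 1/((110 - 1*(-15)) + 216)) = -5647/(48900 + 1/((110 + 15) + 216)) = -5647/(48900 + 1/(125 + 216)) = -5647/(48900 + 1/341) = -5647/16674901/341 = -5647*341/16674901 = -1925627/16674901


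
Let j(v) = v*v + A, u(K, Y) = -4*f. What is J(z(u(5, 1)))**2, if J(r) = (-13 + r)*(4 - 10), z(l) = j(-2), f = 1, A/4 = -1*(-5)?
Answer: 4356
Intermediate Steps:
A = 20 (A = 4*(-1*(-5)) = 4*5 = 20)
u(K, Y) = -4 (u(K, Y) = -4*1 = -4)
j(v) = 20 + v**2 (j(v) = v*v + 20 = v**2 + 20 = 20 + v**2)
z(l) = 24 (z(l) = 20 + (-2)**2 = 20 + 4 = 24)
J(r) = 78 - 6*r (J(r) = (-13 + r)*(-6) = 78 - 6*r)
J(z(u(5, 1)))**2 = (78 - 6*24)**2 = (78 - 144)**2 = (-66)**2 = 4356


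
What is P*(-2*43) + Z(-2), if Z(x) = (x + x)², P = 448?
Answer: -38512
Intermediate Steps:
Z(x) = 4*x² (Z(x) = (2*x)² = 4*x²)
P*(-2*43) + Z(-2) = 448*(-2*43) + 4*(-2)² = 448*(-86) + 4*4 = -38528 + 16 = -38512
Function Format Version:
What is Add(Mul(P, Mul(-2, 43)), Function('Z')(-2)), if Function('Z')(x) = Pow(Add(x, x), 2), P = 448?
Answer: -38512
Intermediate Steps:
Function('Z')(x) = Mul(4, Pow(x, 2)) (Function('Z')(x) = Pow(Mul(2, x), 2) = Mul(4, Pow(x, 2)))
Add(Mul(P, Mul(-2, 43)), Function('Z')(-2)) = Add(Mul(448, Mul(-2, 43)), Mul(4, Pow(-2, 2))) = Add(Mul(448, -86), Mul(4, 4)) = Add(-38528, 16) = -38512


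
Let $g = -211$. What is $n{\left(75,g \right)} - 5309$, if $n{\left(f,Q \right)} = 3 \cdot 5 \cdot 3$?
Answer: $-5264$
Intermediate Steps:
$n{\left(f,Q \right)} = 45$ ($n{\left(f,Q \right)} = 15 \cdot 3 = 45$)
$n{\left(75,g \right)} - 5309 = 45 - 5309 = -5264$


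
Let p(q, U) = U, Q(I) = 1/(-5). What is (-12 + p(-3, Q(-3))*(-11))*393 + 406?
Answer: -17227/5 ≈ -3445.4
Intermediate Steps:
Q(I) = -⅕ (Q(I) = 1*(-⅕) = -⅕)
(-12 + p(-3, Q(-3))*(-11))*393 + 406 = (-12 - ⅕*(-11))*393 + 406 = (-12 + 11/5)*393 + 406 = -49/5*393 + 406 = -19257/5 + 406 = -17227/5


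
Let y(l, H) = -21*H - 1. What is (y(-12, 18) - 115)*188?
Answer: -92872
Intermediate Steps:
y(l, H) = -1 - 21*H
(y(-12, 18) - 115)*188 = ((-1 - 21*18) - 115)*188 = ((-1 - 378) - 115)*188 = (-379 - 115)*188 = -494*188 = -92872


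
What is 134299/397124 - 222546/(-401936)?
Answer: 17794745071/19952304008 ≈ 0.89186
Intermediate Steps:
134299/397124 - 222546/(-401936) = 134299*(1/397124) - 222546*(-1/401936) = 134299/397124 + 111273/200968 = 17794745071/19952304008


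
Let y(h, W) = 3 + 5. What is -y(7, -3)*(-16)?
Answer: 128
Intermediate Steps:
y(h, W) = 8
-y(7, -3)*(-16) = -1*8*(-16) = -8*(-16) = 128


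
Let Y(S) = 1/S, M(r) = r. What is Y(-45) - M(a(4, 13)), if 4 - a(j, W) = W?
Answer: 404/45 ≈ 8.9778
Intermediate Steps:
a(j, W) = 4 - W
Y(-45) - M(a(4, 13)) = 1/(-45) - (4 - 1*13) = -1/45 - (4 - 13) = -1/45 - 1*(-9) = -1/45 + 9 = 404/45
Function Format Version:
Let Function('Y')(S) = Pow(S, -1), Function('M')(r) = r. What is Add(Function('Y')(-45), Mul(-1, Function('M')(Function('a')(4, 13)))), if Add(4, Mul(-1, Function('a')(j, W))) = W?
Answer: Rational(404, 45) ≈ 8.9778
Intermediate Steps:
Function('a')(j, W) = Add(4, Mul(-1, W))
Add(Function('Y')(-45), Mul(-1, Function('M')(Function('a')(4, 13)))) = Add(Pow(-45, -1), Mul(-1, Add(4, Mul(-1, 13)))) = Add(Rational(-1, 45), Mul(-1, Add(4, -13))) = Add(Rational(-1, 45), Mul(-1, -9)) = Add(Rational(-1, 45), 9) = Rational(404, 45)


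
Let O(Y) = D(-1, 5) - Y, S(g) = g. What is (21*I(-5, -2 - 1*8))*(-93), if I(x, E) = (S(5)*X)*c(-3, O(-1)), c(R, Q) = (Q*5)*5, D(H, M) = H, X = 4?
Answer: 0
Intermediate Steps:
O(Y) = -1 - Y
c(R, Q) = 25*Q (c(R, Q) = (5*Q)*5 = 25*Q)
I(x, E) = 0 (I(x, E) = (5*4)*(25*(-1 - 1*(-1))) = 20*(25*(-1 + 1)) = 20*(25*0) = 20*0 = 0)
(21*I(-5, -2 - 1*8))*(-93) = (21*0)*(-93) = 0*(-93) = 0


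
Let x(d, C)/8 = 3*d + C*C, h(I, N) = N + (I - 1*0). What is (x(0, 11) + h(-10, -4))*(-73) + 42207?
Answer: -27435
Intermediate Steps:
h(I, N) = I + N (h(I, N) = N + (I + 0) = N + I = I + N)
x(d, C) = 8*C² + 24*d (x(d, C) = 8*(3*d + C*C) = 8*(3*d + C²) = 8*(C² + 3*d) = 8*C² + 24*d)
(x(0, 11) + h(-10, -4))*(-73) + 42207 = ((8*11² + 24*0) + (-10 - 4))*(-73) + 42207 = ((8*121 + 0) - 14)*(-73) + 42207 = ((968 + 0) - 14)*(-73) + 42207 = (968 - 14)*(-73) + 42207 = 954*(-73) + 42207 = -69642 + 42207 = -27435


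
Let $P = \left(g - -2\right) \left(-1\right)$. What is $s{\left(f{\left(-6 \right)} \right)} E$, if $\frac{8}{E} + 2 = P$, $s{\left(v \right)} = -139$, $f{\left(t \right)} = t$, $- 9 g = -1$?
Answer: $\frac{10008}{37} \approx 270.49$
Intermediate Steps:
$g = \frac{1}{9}$ ($g = \left(- \frac{1}{9}\right) \left(-1\right) = \frac{1}{9} \approx 0.11111$)
$P = - \frac{19}{9}$ ($P = \left(\frac{1}{9} - -2\right) \left(-1\right) = \left(\frac{1}{9} + \left(-2 + 4\right)\right) \left(-1\right) = \left(\frac{1}{9} + 2\right) \left(-1\right) = \frac{19}{9} \left(-1\right) = - \frac{19}{9} \approx -2.1111$)
$E = - \frac{72}{37}$ ($E = \frac{8}{-2 - \frac{19}{9}} = \frac{8}{- \frac{37}{9}} = 8 \left(- \frac{9}{37}\right) = - \frac{72}{37} \approx -1.9459$)
$s{\left(f{\left(-6 \right)} \right)} E = \left(-139\right) \left(- \frac{72}{37}\right) = \frac{10008}{37}$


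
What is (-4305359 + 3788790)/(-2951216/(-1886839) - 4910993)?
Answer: 974682535391/9266250169911 ≈ 0.10519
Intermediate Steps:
(-4305359 + 3788790)/(-2951216/(-1886839) - 4910993) = -516569/(-2951216*(-1/1886839) - 4910993) = -516569/(2951216/1886839 - 4910993) = -516569/(-9266250169911/1886839) = -516569*(-1886839/9266250169911) = 974682535391/9266250169911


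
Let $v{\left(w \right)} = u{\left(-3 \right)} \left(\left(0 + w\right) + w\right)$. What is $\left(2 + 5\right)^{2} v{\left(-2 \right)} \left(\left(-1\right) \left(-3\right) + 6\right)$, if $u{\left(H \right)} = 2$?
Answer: $-3528$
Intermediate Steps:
$v{\left(w \right)} = 4 w$ ($v{\left(w \right)} = 2 \left(\left(0 + w\right) + w\right) = 2 \left(w + w\right) = 2 \cdot 2 w = 4 w$)
$\left(2 + 5\right)^{2} v{\left(-2 \right)} \left(\left(-1\right) \left(-3\right) + 6\right) = \left(2 + 5\right)^{2} \cdot 4 \left(-2\right) \left(\left(-1\right) \left(-3\right) + 6\right) = 7^{2} \left(-8\right) \left(3 + 6\right) = 49 \left(-8\right) 9 = \left(-392\right) 9 = -3528$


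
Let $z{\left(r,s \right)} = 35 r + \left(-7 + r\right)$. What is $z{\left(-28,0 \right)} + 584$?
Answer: $-431$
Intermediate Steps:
$z{\left(r,s \right)} = -7 + 36 r$
$z{\left(-28,0 \right)} + 584 = \left(-7 + 36 \left(-28\right)\right) + 584 = \left(-7 - 1008\right) + 584 = -1015 + 584 = -431$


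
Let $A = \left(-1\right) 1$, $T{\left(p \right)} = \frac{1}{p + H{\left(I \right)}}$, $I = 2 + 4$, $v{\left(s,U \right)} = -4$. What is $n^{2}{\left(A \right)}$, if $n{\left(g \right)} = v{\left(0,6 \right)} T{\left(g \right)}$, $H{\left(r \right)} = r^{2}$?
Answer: $\frac{16}{1225} \approx 0.013061$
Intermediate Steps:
$I = 6$
$T{\left(p \right)} = \frac{1}{36 + p}$ ($T{\left(p \right)} = \frac{1}{p + 6^{2}} = \frac{1}{p + 36} = \frac{1}{36 + p}$)
$A = -1$
$n{\left(g \right)} = - \frac{4}{36 + g}$
$n^{2}{\left(A \right)} = \left(- \frac{4}{36 - 1}\right)^{2} = \left(- \frac{4}{35}\right)^{2} = \frac{16}{1225}$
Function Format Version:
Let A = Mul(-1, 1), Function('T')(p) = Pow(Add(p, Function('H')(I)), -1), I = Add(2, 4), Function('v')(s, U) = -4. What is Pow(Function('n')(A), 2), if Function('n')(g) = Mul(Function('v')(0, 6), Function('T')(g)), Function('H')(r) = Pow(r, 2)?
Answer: Rational(16, 1225) ≈ 0.013061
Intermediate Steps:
I = 6
Function('T')(p) = Pow(Add(36, p), -1) (Function('T')(p) = Pow(Add(p, Pow(6, 2)), -1) = Pow(Add(p, 36), -1) = Pow(Add(36, p), -1))
A = -1
Function('n')(g) = Mul(-4, Pow(Add(36, g), -1))
Pow(Function('n')(A), 2) = Pow(Mul(-4, Pow(Add(36, -1), -1)), 2) = Pow(Mul(-4, Pow(35, -1)), 2) = Pow(Mul(-4, Rational(1, 35)), 2) = Pow(Rational(-4, 35), 2) = Rational(16, 1225)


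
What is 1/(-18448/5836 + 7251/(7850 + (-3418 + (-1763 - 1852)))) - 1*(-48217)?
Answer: 328417063488/6811205 ≈ 48217.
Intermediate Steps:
1/(-18448/5836 + 7251/(7850 + (-3418 + (-1763 - 1852)))) - 1*(-48217) = 1/(-18448*1/5836 + 7251/(7850 + (-3418 - 3615))) + 48217 = 1/(-4612/1459 + 7251/(7850 - 7033)) + 48217 = 1/(-4612/1459 + 7251/817) + 48217 = 1/(6811205/1192003) + 48217 = 1192003/6811205 + 48217 = 328417063488/6811205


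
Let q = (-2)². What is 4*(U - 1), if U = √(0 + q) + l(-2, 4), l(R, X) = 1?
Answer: 8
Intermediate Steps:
q = 4
U = 3 (U = √(0 + 4) + 1 = √4 + 1 = 2 + 1 = 3)
4*(U - 1) = 4*(3 - 1) = 4*2 = 8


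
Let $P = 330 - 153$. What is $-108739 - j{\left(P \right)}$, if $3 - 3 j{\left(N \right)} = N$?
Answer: $-108681$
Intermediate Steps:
$P = 177$
$j{\left(N \right)} = 1 - \frac{N}{3}$
$-108739 - j{\left(P \right)} = -108739 - \left(1 - 59\right) = -108739 - -58 = -108739 + 58 = -108681$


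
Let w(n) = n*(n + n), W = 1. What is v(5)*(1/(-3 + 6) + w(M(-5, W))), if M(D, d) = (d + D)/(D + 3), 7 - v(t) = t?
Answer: 50/3 ≈ 16.667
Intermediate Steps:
v(t) = 7 - t
M(D, d) = (D + d)/(3 + D)
w(n) = 2*n**2 (w(n) = n*(2*n) = 2*n**2)
v(5)*(1/(-3 + 6) + w(M(-5, W))) = (7 - 1*5)*(1/(-3 + 6) + 2*((-5 + 1)/(3 - 5))**2) = (7 - 5)*(1/3 + 2*(-4/(-2))**2) = 2*(1/3 + 2*(-1/2*(-4))**2) = 2*(1/3 + 2*2**2) = 2*(1/3 + 2*4) = 2*(1/3 + 8) = 2*(25/3) = 50/3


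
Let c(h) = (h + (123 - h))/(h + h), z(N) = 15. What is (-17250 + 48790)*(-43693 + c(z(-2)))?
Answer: -1377947906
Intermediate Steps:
c(h) = 123/(2*h) (c(h) = 123/((2*h)) = 123*(1/(2*h)) = 123/(2*h))
(-17250 + 48790)*(-43693 + c(z(-2))) = (-17250 + 48790)*(-43693 + (123/2)/15) = 31540*(-43693 + (123/2)*(1/15)) = 31540*(-43693 + 41/10) = 31540*(-436889/10) = -1377947906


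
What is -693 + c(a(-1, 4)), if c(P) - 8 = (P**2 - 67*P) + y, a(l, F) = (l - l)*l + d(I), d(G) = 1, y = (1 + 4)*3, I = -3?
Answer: -736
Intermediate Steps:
y = 15 (y = 5*3 = 15)
a(l, F) = 1 (a(l, F) = (l - l)*l + 1 = 0*l + 1 = 0 + 1 = 1)
c(P) = 23 + P**2 - 67*P (c(P) = 8 + ((P**2 - 67*P) + 15) = 8 + (15 + P**2 - 67*P) = 23 + P**2 - 67*P)
-693 + c(a(-1, 4)) = -693 + (23 + 1**2 - 67*1) = -693 + (23 + 1 - 67) = -693 - 43 = -736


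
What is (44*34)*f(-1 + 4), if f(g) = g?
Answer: 4488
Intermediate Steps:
(44*34)*f(-1 + 4) = (44*34)*(-1 + 4) = 1496*3 = 4488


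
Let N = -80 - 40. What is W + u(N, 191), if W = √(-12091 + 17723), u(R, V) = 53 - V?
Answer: -138 + 16*√22 ≈ -62.953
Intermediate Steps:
N = -120
W = 16*√22 (W = √5632 = 16*√22 ≈ 75.047)
W + u(N, 191) = 16*√22 + (53 - 1*191) = 16*√22 + (53 - 191) = 16*√22 - 138 = -138 + 16*√22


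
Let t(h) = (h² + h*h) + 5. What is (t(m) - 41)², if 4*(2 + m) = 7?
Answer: 82369/64 ≈ 1287.0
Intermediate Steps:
m = -¼ (m = -2 + (¼)*7 = -2 + 7/4 = -¼ ≈ -0.25000)
t(h) = 5 + 2*h² (t(h) = (h² + h²) + 5 = 2*h² + 5 = 5 + 2*h²)
(t(m) - 41)² = ((5 + 2*(-¼)²) - 41)² = ((5 + 2*(1/16)) - 41)² = ((5 + ⅛) - 41)² = (41/8 - 41)² = (-287/8)² = 82369/64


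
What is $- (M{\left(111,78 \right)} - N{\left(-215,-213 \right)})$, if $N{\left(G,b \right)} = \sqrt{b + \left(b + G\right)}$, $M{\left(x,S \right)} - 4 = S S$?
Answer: $-6088 + i \sqrt{641} \approx -6088.0 + 25.318 i$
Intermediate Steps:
$M{\left(x,S \right)} = 4 + S^{2}$ ($M{\left(x,S \right)} = 4 + S S = 4 + S^{2}$)
$N{\left(G,b \right)} = \sqrt{G + 2 b}$ ($N{\left(G,b \right)} = \sqrt{b + \left(G + b\right)} = \sqrt{G + 2 b}$)
$- (M{\left(111,78 \right)} - N{\left(-215,-213 \right)}) = - (\left(4 + 78^{2}\right) - \sqrt{-215 + 2 \left(-213\right)}) = - (\left(4 + 6084\right) - \sqrt{-215 - 426}) = - (6088 - \sqrt{-641}) = - (6088 - i \sqrt{641}) = -6088 + i \sqrt{641}$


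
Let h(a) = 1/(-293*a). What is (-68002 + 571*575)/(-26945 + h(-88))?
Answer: -6712168232/694749879 ≈ -9.6613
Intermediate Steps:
h(a) = -1/(293*a)
(-68002 + 571*575)/(-26945 + h(-88)) = (-68002 + 571*575)/(-26945 - 1/293/(-88)) = (-68002 + 328325)/(-26945 - 1/293*(-1/88)) = 260323/(-26945 + 1/25784) = 260323/(-694749879/25784) = 260323*(-25784/694749879) = -6712168232/694749879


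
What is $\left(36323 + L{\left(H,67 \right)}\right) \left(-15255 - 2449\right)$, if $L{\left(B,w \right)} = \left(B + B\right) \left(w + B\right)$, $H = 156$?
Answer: $-1874835896$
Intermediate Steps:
$L{\left(B,w \right)} = 2 B \left(B + w\right)$
$\left(36323 + L{\left(H,67 \right)}\right) \left(-15255 - 2449\right) = \left(36323 + 2 \cdot 156 \left(156 + 67\right)\right) \left(-15255 - 2449\right) = \left(36323 + 2 \cdot 156 \cdot 223\right) \left(-17704\right) = \left(36323 + 69576\right) \left(-17704\right) = 105899 \left(-17704\right) = -1874835896$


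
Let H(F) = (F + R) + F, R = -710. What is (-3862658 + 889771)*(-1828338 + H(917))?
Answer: 5432100746818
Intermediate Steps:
H(F) = -710 + 2*F (H(F) = (F - 710) + F = (-710 + F) + F = -710 + 2*F)
(-3862658 + 889771)*(-1828338 + H(917)) = (-3862658 + 889771)*(-1828338 + (-710 + 2*917)) = -2972887*(-1828338 + (-710 + 1834)) = -2972887*(-1828338 + 1124) = -2972887*(-1827214) = 5432100746818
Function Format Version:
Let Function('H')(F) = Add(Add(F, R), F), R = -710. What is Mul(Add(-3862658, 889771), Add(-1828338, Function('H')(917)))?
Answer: 5432100746818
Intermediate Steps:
Function('H')(F) = Add(-710, Mul(2, F)) (Function('H')(F) = Add(Add(F, -710), F) = Add(Add(-710, F), F) = Add(-710, Mul(2, F)))
Mul(Add(-3862658, 889771), Add(-1828338, Function('H')(917))) = Mul(Add(-3862658, 889771), Add(-1828338, Add(-710, Mul(2, 917)))) = Mul(-2972887, Add(-1828338, Add(-710, 1834))) = Mul(-2972887, Add(-1828338, 1124)) = Mul(-2972887, -1827214) = 5432100746818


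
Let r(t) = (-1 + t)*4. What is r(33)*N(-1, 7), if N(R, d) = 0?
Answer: 0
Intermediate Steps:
r(t) = -4 + 4*t
r(33)*N(-1, 7) = (-4 + 4*33)*0 = (-4 + 132)*0 = 128*0 = 0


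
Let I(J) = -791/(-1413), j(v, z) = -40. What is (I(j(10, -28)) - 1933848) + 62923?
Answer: -2643616234/1413 ≈ -1.8709e+6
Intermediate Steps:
I(J) = 791/1413 (I(J) = -791*(-1/1413) = 791/1413)
(I(j(10, -28)) - 1933848) + 62923 = (791/1413 - 1933848) + 62923 = -2732526433/1413 + 62923 = -2643616234/1413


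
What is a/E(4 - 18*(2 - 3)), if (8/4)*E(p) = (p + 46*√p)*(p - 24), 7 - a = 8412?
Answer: -8405/2094 + 193315*√22/23034 ≈ 35.351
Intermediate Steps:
a = -8405 (a = 7 - 1*8412 = 7 - 8412 = -8405)
E(p) = (-24 + p)*(p + 46*√p)/2 (E(p) = ((p + 46*√p)*(p - 24))/2 = ((p + 46*√p)*(-24 + p))/2 = ((-24 + p)*(p + 46*√p))/2 = (-24 + p)*(p + 46*√p)/2)
a/E(4 - 18*(2 - 3)) = -8405/((4 - 18*(2 - 3))²/2 - 552*√(4 - 18*(2 - 3)) - 12*(4 - 18*(2 - 3)) + 23*(4 - 18*(2 - 3))^(3/2)) = -8405/((4 - 18*(-1))²/2 - 552*√(4 - 18*(-1)) - 12*(4 - 18*(-1)) + 23*(4 - 18*(-1))^(3/2)) = -8405/((4 - 3*(-6))²/2 - 552*√(4 - 3*(-6)) - 12*(4 - 3*(-6)) + 23*(4 - 3*(-6))^(3/2)) = -8405/((4 + 18)²/2 - 552*√(4 + 18) - 12*(4 + 18) + 23*(4 + 18)^(3/2)) = -8405/((½)*22² - 552*√22 - 12*22 + 23*22^(3/2)) = -8405/((½)*484 - 552*√22 - 264 + 23*(22*√22)) = -8405/(242 - 552*√22 - 264 + 506*√22) = -8405/(-22 - 46*√22)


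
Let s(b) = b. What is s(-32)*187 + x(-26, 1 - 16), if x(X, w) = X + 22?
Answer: -5988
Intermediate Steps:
x(X, w) = 22 + X
s(-32)*187 + x(-26, 1 - 16) = -32*187 + (22 - 26) = -5984 - 4 = -5988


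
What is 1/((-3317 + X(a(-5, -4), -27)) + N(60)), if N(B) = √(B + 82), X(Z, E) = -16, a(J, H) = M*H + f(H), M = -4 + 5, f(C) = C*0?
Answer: -3333/11108747 - √142/11108747 ≈ -0.00030111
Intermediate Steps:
f(C) = 0
M = 1
a(J, H) = H (a(J, H) = 1*H + 0 = H + 0 = H)
N(B) = √(82 + B)
1/((-3317 + X(a(-5, -4), -27)) + N(60)) = 1/((-3317 - 16) + √(82 + 60)) = 1/(-3333 + √142)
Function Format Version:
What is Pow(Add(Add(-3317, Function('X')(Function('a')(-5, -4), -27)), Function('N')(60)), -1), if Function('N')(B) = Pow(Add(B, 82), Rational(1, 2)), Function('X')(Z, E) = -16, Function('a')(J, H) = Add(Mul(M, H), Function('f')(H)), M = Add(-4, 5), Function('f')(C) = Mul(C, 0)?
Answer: Add(Rational(-3333, 11108747), Mul(Rational(-1, 11108747), Pow(142, Rational(1, 2)))) ≈ -0.00030111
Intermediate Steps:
Function('f')(C) = 0
M = 1
Function('a')(J, H) = H (Function('a')(J, H) = Add(Mul(1, H), 0) = Add(H, 0) = H)
Function('N')(B) = Pow(Add(82, B), Rational(1, 2))
Pow(Add(Add(-3317, Function('X')(Function('a')(-5, -4), -27)), Function('N')(60)), -1) = Pow(Add(Add(-3317, -16), Pow(Add(82, 60), Rational(1, 2))), -1) = Pow(Add(-3333, Pow(142, Rational(1, 2))), -1)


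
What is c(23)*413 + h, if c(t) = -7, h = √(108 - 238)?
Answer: -2891 + I*√130 ≈ -2891.0 + 11.402*I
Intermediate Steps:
h = I*√130 (h = √(-130) = I*√130 ≈ 11.402*I)
c(23)*413 + h = -7*413 + I*√130 = -2891 + I*√130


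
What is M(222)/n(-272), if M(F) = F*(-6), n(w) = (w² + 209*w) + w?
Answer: -333/4216 ≈ -0.078985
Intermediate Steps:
n(w) = w² + 210*w
M(F) = -6*F
M(222)/n(-272) = (-6*222)/((-272*(210 - 272))) = -1332/((-272*(-62))) = -1332/16864 = -1332*1/16864 = -333/4216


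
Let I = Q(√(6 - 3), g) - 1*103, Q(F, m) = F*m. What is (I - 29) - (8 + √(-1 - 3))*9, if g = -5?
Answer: -204 - 18*I - 5*√3 ≈ -212.66 - 18.0*I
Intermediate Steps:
I = -103 - 5*√3 (I = √(6 - 3)*(-5) - 1*103 = √3*(-5) - 103 = -5*√3 - 103 = -103 - 5*√3 ≈ -111.66)
(I - 29) - (8 + √(-1 - 3))*9 = ((-103 - 5*√3) - 29) - (8 + √(-1 - 3))*9 = (-132 - 5*√3) - (8 + √(-4))*9 = (-132 - 5*√3) - (8 + 2*I)*9 = (-132 - 5*√3) - (72 + 18*I) = (-132 - 5*√3) + (-72 - 18*I) = -204 - 18*I - 5*√3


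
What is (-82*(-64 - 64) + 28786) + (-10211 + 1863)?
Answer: 30934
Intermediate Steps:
(-82*(-64 - 64) + 28786) + (-10211 + 1863) = (-82*(-128) + 28786) - 8348 = (10496 + 28786) - 8348 = 39282 - 8348 = 30934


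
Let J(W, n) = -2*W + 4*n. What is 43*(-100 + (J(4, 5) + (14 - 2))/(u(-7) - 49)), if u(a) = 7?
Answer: -30272/7 ≈ -4324.6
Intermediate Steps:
43*(-100 + (J(4, 5) + (14 - 2))/(u(-7) - 49)) = 43*(-100 + ((-2*4 + 4*5) + (14 - 2))/(7 - 49)) = 43*(-100 + ((-8 + 20) + 12)/(-42)) = 43*(-100 + (12 + 12)*(-1/42)) = 43*(-100 + 24*(-1/42)) = 43*(-100 - 4/7) = 43*(-704/7) = -30272/7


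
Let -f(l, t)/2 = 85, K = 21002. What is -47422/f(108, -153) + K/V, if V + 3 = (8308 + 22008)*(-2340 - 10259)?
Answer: 9056445180887/32465859395 ≈ 278.95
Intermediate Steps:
f(l, t) = -170 (f(l, t) = -2*85 = -170)
V = -381951287 (V = -3 + (8308 + 22008)*(-2340 - 10259) = -3 + 30316*(-12599) = -3 - 381951284 = -381951287)
-47422/f(108, -153) + K/V = -47422/(-170) + 21002/(-381951287) = -47422*(-1/170) + 21002*(-1/381951287) = 23711/85 - 21002/381951287 = 9056445180887/32465859395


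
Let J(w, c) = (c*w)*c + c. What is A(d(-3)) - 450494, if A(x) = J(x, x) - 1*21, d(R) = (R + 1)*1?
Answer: -450525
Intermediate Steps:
d(R) = 1 + R (d(R) = (1 + R)*1 = 1 + R)
J(w, c) = c + w*c**2 (J(w, c) = w*c**2 + c = c + w*c**2)
A(x) = -21 + x*(1 + x**2) (A(x) = x*(1 + x*x) - 1*21 = x*(1 + x**2) - 21 = -21 + x*(1 + x**2))
A(d(-3)) - 450494 = (-21 + (1 - 3) + (1 - 3)**3) - 450494 = (-21 - 2 + (-2)**3) - 450494 = (-21 - 2 - 8) - 450494 = -31 - 450494 = -450525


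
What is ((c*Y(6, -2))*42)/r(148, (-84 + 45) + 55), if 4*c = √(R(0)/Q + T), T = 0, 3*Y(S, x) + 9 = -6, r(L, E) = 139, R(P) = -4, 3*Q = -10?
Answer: -21*√30/278 ≈ -0.41375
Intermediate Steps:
Q = -10/3 (Q = (⅓)*(-10) = -10/3 ≈ -3.3333)
Y(S, x) = -5 (Y(S, x) = -3 + (⅓)*(-6) = -3 - 2 = -5)
c = √30/20 (c = √(-4/(-10/3) + 0)/4 = √(-4*(-3/10) + 0)/4 = √(6/5 + 0)/4 = √(6/5)/4 = (√30/5)/4 = √30/20 ≈ 0.27386)
((c*Y(6, -2))*42)/r(148, (-84 + 45) + 55) = (((√30/20)*(-5))*42)/139 = (-√30/4*42)*(1/139) = -21*√30/2*(1/139) = -21*√30/278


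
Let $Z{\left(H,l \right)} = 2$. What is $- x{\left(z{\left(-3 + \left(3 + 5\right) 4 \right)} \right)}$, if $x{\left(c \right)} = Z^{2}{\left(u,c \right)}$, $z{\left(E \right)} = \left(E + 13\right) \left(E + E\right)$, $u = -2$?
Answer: $-4$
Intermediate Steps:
$z{\left(E \right)} = 2 E \left(13 + E\right)$ ($z{\left(E \right)} = \left(13 + E\right) 2 E = 2 E \left(13 + E\right)$)
$x{\left(c \right)} = 4$ ($x{\left(c \right)} = 2^{2} = 4$)
$- x{\left(z{\left(-3 + \left(3 + 5\right) 4 \right)} \right)} = \left(-1\right) 4 = -4$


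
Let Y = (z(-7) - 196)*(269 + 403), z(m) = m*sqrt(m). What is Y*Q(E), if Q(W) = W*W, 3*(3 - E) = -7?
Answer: -11239424/3 - 401408*I*sqrt(7)/3 ≈ -3.7465e+6 - 3.5401e+5*I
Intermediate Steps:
E = 16/3 (E = 3 - 1/3*(-7) = 3 + 7/3 = 16/3 ≈ 5.3333)
z(m) = m**(3/2)
Q(W) = W**2
Y = -131712 - 4704*I*sqrt(7) (Y = ((-7)**(3/2) - 196)*(269 + 403) = (-7*I*sqrt(7) - 196)*672 = (-196 - 7*I*sqrt(7))*672 = -131712 - 4704*I*sqrt(7) ≈ -1.3171e+5 - 12446.0*I)
Y*Q(E) = (-131712 - 4704*I*sqrt(7))*(16/3)**2 = (-131712 - 4704*I*sqrt(7))*(256/9) = -11239424/3 - 401408*I*sqrt(7)/3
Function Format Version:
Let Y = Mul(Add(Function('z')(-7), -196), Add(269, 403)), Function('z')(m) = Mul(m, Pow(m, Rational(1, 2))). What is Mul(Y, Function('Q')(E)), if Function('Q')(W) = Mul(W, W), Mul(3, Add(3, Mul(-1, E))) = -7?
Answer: Add(Rational(-11239424, 3), Mul(Rational(-401408, 3), I, Pow(7, Rational(1, 2)))) ≈ Add(-3.7465e+6, Mul(-3.5401e+5, I))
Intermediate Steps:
E = Rational(16, 3) (E = Add(3, Mul(Rational(-1, 3), -7)) = Add(3, Rational(7, 3)) = Rational(16, 3) ≈ 5.3333)
Function('z')(m) = Pow(m, Rational(3, 2))
Function('Q')(W) = Pow(W, 2)
Y = Add(-131712, Mul(-4704, I, Pow(7, Rational(1, 2)))) (Y = Mul(Add(Pow(-7, Rational(3, 2)), -196), Add(269, 403)) = Mul(Add(Mul(-7, I, Pow(7, Rational(1, 2))), -196), 672) = Mul(Add(-196, Mul(-7, I, Pow(7, Rational(1, 2)))), 672) = Add(-131712, Mul(-4704, I, Pow(7, Rational(1, 2)))) ≈ Add(-1.3171e+5, Mul(-12446., I)))
Mul(Y, Function('Q')(E)) = Mul(Add(-131712, Mul(-4704, I, Pow(7, Rational(1, 2)))), Pow(Rational(16, 3), 2)) = Mul(Add(-131712, Mul(-4704, I, Pow(7, Rational(1, 2)))), Rational(256, 9)) = Add(Rational(-11239424, 3), Mul(Rational(-401408, 3), I, Pow(7, Rational(1, 2))))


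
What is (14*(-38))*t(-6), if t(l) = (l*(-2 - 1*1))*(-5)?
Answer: 47880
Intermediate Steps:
t(l) = 15*l (t(l) = (l*(-2 - 1))*(-5) = (l*(-3))*(-5) = -3*l*(-5) = 15*l)
(14*(-38))*t(-6) = (14*(-38))*(15*(-6)) = -532*(-90) = 47880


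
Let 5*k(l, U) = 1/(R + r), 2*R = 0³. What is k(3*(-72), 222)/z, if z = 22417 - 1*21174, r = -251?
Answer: -1/1559965 ≈ -6.4104e-7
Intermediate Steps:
R = 0 (R = (½)*0³ = (½)*0 = 0)
k(l, U) = -1/1255 (k(l, U) = 1/(5*(0 - 251)) = (⅕)/(-251) = (⅕)*(-1/251) = -1/1255)
z = 1243 (z = 22417 - 21174 = 1243)
k(3*(-72), 222)/z = -1/1255/1243 = -1/1255*1/1243 = -1/1559965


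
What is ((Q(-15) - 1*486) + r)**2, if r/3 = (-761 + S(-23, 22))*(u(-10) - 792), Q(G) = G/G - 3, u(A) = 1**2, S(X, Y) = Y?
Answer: 3073566479281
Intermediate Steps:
u(A) = 1
Q(G) = -2 (Q(G) = 1 - 3 = -2)
r = 1753647 (r = 3*((-761 + 22)*(1 - 792)) = 3*(-739*(-791)) = 3*584549 = 1753647)
((Q(-15) - 1*486) + r)**2 = ((-2 - 1*486) + 1753647)**2 = ((-2 - 486) + 1753647)**2 = (-488 + 1753647)**2 = 1753159**2 = 3073566479281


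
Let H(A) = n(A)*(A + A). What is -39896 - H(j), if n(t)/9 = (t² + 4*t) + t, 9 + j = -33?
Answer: 1134928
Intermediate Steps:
j = -42 (j = -9 - 33 = -42)
n(t) = 9*t² + 45*t (n(t) = 9*((t² + 4*t) + t) = 9*(t² + 5*t) = 9*t² + 45*t)
H(A) = 18*A²*(5 + A) (H(A) = (9*A*(5 + A))*(A + A) = (9*A*(5 + A))*(2*A) = 18*A²*(5 + A))
-39896 - H(j) = -39896 - 18*(-42)²*(5 - 42) = -39896 - 18*1764*(-37) = -39896 - 1*(-1174824) = -39896 + 1174824 = 1134928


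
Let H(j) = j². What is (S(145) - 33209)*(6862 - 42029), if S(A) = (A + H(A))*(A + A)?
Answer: -214732902197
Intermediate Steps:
S(A) = 2*A*(A + A²) (S(A) = (A + A²)*(A + A) = (A + A²)*(2*A) = 2*A*(A + A²))
(S(145) - 33209)*(6862 - 42029) = (2*145²*(1 + 145) - 33209)*(6862 - 42029) = (2*21025*146 - 33209)*(-35167) = (6139300 - 33209)*(-35167) = 6106091*(-35167) = -214732902197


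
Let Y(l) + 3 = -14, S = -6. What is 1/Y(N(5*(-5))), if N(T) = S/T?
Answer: -1/17 ≈ -0.058824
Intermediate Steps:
N(T) = -6/T
Y(l) = -17 (Y(l) = -3 - 14 = -17)
1/Y(N(5*(-5))) = 1/(-17) = -1/17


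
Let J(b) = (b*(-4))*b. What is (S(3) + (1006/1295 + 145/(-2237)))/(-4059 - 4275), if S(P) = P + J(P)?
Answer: 15589258/4023814935 ≈ 0.0038742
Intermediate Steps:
J(b) = -4*b² (J(b) = (-4*b)*b = -4*b²)
S(P) = P - 4*P²
(S(3) + (1006/1295 + 145/(-2237)))/(-4059 - 4275) = (3*(1 - 4*3) + (1006/1295 + 145/(-2237)))/(-4059 - 4275) = (3*(1 - 12) + (1006*(1/1295) + 145*(-1/2237)))/(-8334) = (3*(-11) + (1006/1295 - 145/2237))*(-1/8334) = (-33 + 2062647/2896915)*(-1/8334) = -93535548/2896915*(-1/8334) = 15589258/4023814935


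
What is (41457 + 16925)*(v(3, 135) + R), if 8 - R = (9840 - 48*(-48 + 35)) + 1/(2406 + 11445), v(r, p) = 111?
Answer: -8365474811672/13851 ≈ -6.0396e+8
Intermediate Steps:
R = -144826057/13851 (R = 8 - ((9840 - 48*(-48 + 35)) + 1/(2406 + 11445)) = 8 - ((9840 - 48*(-13)) + 1/13851) = 8 - ((9840 + 624) + 1/13851) = 8 - (10464 + 1/13851) = 8 - 1*144936865/13851 = 8 - 144936865/13851 = -144826057/13851 ≈ -10456.)
(41457 + 16925)*(v(3, 135) + R) = (41457 + 16925)*(111 - 144826057/13851) = 58382*(-143288596/13851) = -8365474811672/13851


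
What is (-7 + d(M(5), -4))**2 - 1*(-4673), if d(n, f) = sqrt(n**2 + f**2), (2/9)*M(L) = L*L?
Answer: 69577/4 - 7*sqrt(50689) ≈ 15818.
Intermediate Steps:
M(L) = 9*L**2/2 (M(L) = 9*(L*L)/2 = 9*L**2/2)
d(n, f) = sqrt(f**2 + n**2)
(-7 + d(M(5), -4))**2 - 1*(-4673) = (-7 + sqrt((-4)**2 + ((9/2)*5**2)**2))**2 - 1*(-4673) = (-7 + sqrt(16 + ((9/2)*25)**2))**2 + 4673 = (-7 + sqrt(16 + (225/2)**2))**2 + 4673 = (-7 + sqrt(16 + 50625/4))**2 + 4673 = (-7 + sqrt(50689/4))**2 + 4673 = (-7 + sqrt(50689)/2)**2 + 4673 = 4673 + (-7 + sqrt(50689)/2)**2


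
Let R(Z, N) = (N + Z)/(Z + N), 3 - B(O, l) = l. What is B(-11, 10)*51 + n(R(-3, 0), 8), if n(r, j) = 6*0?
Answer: -357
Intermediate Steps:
B(O, l) = 3 - l
R(Z, N) = 1 (R(Z, N) = (N + Z)/(N + Z) = 1)
n(r, j) = 0
B(-11, 10)*51 + n(R(-3, 0), 8) = (3 - 1*10)*51 + 0 = (3 - 10)*51 + 0 = -7*51 + 0 = -357 + 0 = -357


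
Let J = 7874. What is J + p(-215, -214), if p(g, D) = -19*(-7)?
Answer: 8007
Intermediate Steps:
p(g, D) = 133
J + p(-215, -214) = 7874 + 133 = 8007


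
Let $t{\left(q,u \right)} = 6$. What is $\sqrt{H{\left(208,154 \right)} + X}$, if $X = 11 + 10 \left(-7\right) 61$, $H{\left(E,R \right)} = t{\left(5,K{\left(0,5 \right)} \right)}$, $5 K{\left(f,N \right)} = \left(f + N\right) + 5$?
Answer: $i \sqrt{4253} \approx 65.215 i$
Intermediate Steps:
$K{\left(f,N \right)} = 1 + \frac{N}{5} + \frac{f}{5}$ ($K{\left(f,N \right)} = \frac{\left(f + N\right) + 5}{5} = \frac{\left(N + f\right) + 5}{5} = \frac{5 + N + f}{5} = 1 + \frac{N}{5} + \frac{f}{5}$)
$H{\left(E,R \right)} = 6$
$X = -4259$ ($X = 11 - 4270 = -4259$)
$\sqrt{H{\left(208,154 \right)} + X} = \sqrt{6 - 4259} = \sqrt{-4253} = i \sqrt{4253}$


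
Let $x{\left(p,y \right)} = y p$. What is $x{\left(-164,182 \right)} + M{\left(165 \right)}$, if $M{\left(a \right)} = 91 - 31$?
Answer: $-29788$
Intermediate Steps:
$x{\left(p,y \right)} = p y$
$M{\left(a \right)} = 60$ ($M{\left(a \right)} = 91 - 31 = 60$)
$x{\left(-164,182 \right)} + M{\left(165 \right)} = \left(-164\right) 182 + 60 = -29848 + 60 = -29788$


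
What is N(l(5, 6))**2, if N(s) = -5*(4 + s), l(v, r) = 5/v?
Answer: 625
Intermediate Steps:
N(s) = -20 - 5*s
N(l(5, 6))**2 = (-20 - 25/5)**2 = (-20 - 5*1)**2 = (-20 - 5)**2 = (-25)**2 = 625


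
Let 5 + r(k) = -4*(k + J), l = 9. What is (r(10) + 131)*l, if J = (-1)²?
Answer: 738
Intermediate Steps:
J = 1
r(k) = -9 - 4*k (r(k) = -5 - 4*(k + 1) = -5 - 4*(1 + k) = -5 + (-4 - 4*k) = -9 - 4*k)
(r(10) + 131)*l = ((-9 - 4*10) + 131)*9 = ((-9 - 40) + 131)*9 = (-49 + 131)*9 = 82*9 = 738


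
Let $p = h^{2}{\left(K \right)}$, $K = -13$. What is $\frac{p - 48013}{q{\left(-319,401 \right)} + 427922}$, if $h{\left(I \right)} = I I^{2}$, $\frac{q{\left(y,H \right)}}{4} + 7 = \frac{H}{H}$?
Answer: $\frac{2389398}{213949} \approx 11.168$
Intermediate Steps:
$q{\left(y,H \right)} = -24$ ($q{\left(y,H \right)} = -28 + 4 \frac{H}{H} = -28 + 4 \cdot 1 = -28 + 4 = -24$)
$h{\left(I \right)} = I^{3}$
$p = 4826809$ ($p = \left(\left(-13\right)^{3}\right)^{2} = \left(-2197\right)^{2} = 4826809$)
$\frac{p - 48013}{q{\left(-319,401 \right)} + 427922} = \frac{4826809 - 48013}{-24 + 427922} = \frac{4778796}{427898} = 4778796 \cdot \frac{1}{427898} = \frac{2389398}{213949}$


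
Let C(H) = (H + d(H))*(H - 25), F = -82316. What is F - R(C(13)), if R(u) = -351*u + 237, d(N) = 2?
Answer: -145733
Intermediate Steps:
C(H) = (-25 + H)*(2 + H) (C(H) = (H + 2)*(H - 25) = (2 + H)*(-25 + H) = (-25 + H)*(2 + H))
R(u) = 237 - 351*u
F - R(C(13)) = -82316 - (237 - 351*(-50 + 13² - 23*13)) = -82316 - (237 - 351*(-50 + 169 - 299)) = -82316 - (237 - 351*(-180)) = -82316 - (237 + 63180) = -82316 - 1*63417 = -82316 - 63417 = -145733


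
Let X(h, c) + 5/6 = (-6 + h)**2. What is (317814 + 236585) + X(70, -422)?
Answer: 3350965/6 ≈ 5.5849e+5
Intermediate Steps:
X(h, c) = -5/6 + (-6 + h)**2
(317814 + 236585) + X(70, -422) = (317814 + 236585) + (-5/6 + (-6 + 70)**2) = 554399 + (-5/6 + 64**2) = 554399 + (-5/6 + 4096) = 554399 + 24571/6 = 3350965/6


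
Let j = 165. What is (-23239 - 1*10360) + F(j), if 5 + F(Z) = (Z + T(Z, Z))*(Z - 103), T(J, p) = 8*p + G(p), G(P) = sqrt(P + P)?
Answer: 58466 + 62*sqrt(330) ≈ 59592.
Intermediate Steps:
G(P) = sqrt(2)*sqrt(P) (G(P) = sqrt(2*P) = sqrt(2)*sqrt(P))
T(J, p) = 8*p + sqrt(2)*sqrt(p)
F(Z) = -5 + (-103 + Z)*(9*Z + sqrt(2)*sqrt(Z)) (F(Z) = -5 + (Z + (8*Z + sqrt(2)*sqrt(Z)))*(Z - 103) = -5 + (9*Z + sqrt(2)*sqrt(Z))*(-103 + Z) = -5 + (-103 + Z)*(9*Z + sqrt(2)*sqrt(Z)))
(-23239 - 1*10360) + F(j) = (-23239 - 1*10360) + (-5 - 927*165 + 9*165**2 + sqrt(2)*165**(3/2) - 103*sqrt(2)*sqrt(165)) = (-23239 - 10360) + (-5 - 152955 + 9*27225 + sqrt(2)*(165*sqrt(165)) - 103*sqrt(330)) = -33599 + (-5 - 152955 + 245025 + 165*sqrt(330) - 103*sqrt(330)) = -33599 + (92065 + 62*sqrt(330)) = 58466 + 62*sqrt(330)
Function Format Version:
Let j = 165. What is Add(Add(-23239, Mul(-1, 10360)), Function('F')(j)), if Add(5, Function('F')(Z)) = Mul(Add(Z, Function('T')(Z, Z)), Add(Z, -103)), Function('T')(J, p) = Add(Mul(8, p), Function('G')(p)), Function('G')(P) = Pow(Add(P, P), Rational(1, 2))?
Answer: Add(58466, Mul(62, Pow(330, Rational(1, 2)))) ≈ 59592.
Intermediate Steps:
Function('G')(P) = Mul(Pow(2, Rational(1, 2)), Pow(P, Rational(1, 2))) (Function('G')(P) = Pow(Mul(2, P), Rational(1, 2)) = Mul(Pow(2, Rational(1, 2)), Pow(P, Rational(1, 2))))
Function('T')(J, p) = Add(Mul(8, p), Mul(Pow(2, Rational(1, 2)), Pow(p, Rational(1, 2))))
Function('F')(Z) = Add(-5, Mul(Add(-103, Z), Add(Mul(9, Z), Mul(Pow(2, Rational(1, 2)), Pow(Z, Rational(1, 2)))))) (Function('F')(Z) = Add(-5, Mul(Add(Z, Add(Mul(8, Z), Mul(Pow(2, Rational(1, 2)), Pow(Z, Rational(1, 2))))), Add(Z, -103))) = Add(-5, Mul(Add(Mul(9, Z), Mul(Pow(2, Rational(1, 2)), Pow(Z, Rational(1, 2)))), Add(-103, Z))) = Add(-5, Mul(Add(-103, Z), Add(Mul(9, Z), Mul(Pow(2, Rational(1, 2)), Pow(Z, Rational(1, 2)))))))
Add(Add(-23239, Mul(-1, 10360)), Function('F')(j)) = Add(Add(-23239, Mul(-1, 10360)), Add(-5, Mul(-927, 165), Mul(9, Pow(165, 2)), Mul(Pow(2, Rational(1, 2)), Pow(165, Rational(3, 2))), Mul(-103, Pow(2, Rational(1, 2)), Pow(165, Rational(1, 2))))) = Add(Add(-23239, -10360), Add(-5, -152955, Mul(9, 27225), Mul(Pow(2, Rational(1, 2)), Mul(165, Pow(165, Rational(1, 2)))), Mul(-103, Pow(330, Rational(1, 2))))) = Add(-33599, Add(-5, -152955, 245025, Mul(165, Pow(330, Rational(1, 2))), Mul(-103, Pow(330, Rational(1, 2))))) = Add(-33599, Add(92065, Mul(62, Pow(330, Rational(1, 2))))) = Add(58466, Mul(62, Pow(330, Rational(1, 2))))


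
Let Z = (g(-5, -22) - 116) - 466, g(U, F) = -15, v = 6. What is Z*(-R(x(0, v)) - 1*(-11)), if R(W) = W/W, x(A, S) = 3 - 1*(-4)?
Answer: -5970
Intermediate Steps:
x(A, S) = 7 (x(A, S) = 3 + 4 = 7)
R(W) = 1
Z = -597 (Z = (-15 - 116) - 466 = -131 - 466 = -597)
Z*(-R(x(0, v)) - 1*(-11)) = -597*(-1*1 - 1*(-11)) = -597*(-1 + 11) = -597*10 = -5970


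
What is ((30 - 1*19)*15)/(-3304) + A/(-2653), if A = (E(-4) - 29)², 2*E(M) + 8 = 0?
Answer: -576543/1252216 ≈ -0.46042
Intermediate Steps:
E(M) = -4 (E(M) = -4 + (½)*0 = -4 + 0 = -4)
A = 1089 (A = (-4 - 29)² = (-33)² = 1089)
((30 - 1*19)*15)/(-3304) + A/(-2653) = ((30 - 1*19)*15)/(-3304) + 1089/(-2653) = ((30 - 19)*15)*(-1/3304) + 1089*(-1/2653) = (11*15)*(-1/3304) - 1089/2653 = 165*(-1/3304) - 1089/2653 = -165/3304 - 1089/2653 = -576543/1252216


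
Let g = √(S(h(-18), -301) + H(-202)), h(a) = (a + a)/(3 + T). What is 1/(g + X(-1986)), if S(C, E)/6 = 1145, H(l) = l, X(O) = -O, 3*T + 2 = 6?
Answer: 993/1968764 - √1667/1968764 ≈ 0.00048364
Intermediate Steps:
T = 4/3 (T = -⅔ + (⅓)*6 = -⅔ + 2 = 4/3 ≈ 1.3333)
h(a) = 6*a/13 (h(a) = (a + a)/(3 + 4/3) = (2*a)/(13/3) = (2*a)*(3/13) = 6*a/13)
S(C, E) = 6870 (S(C, E) = 6*1145 = 6870)
g = 2*√1667 (g = √(6870 - 202) = √6668 = 2*√1667 ≈ 81.658)
1/(g + X(-1986)) = 1/(2*√1667 - 1*(-1986)) = 1/(2*√1667 + 1986) = 1/(1986 + 2*√1667)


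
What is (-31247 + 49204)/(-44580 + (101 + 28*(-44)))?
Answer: -17957/45711 ≈ -0.39284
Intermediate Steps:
(-31247 + 49204)/(-44580 + (101 + 28*(-44))) = 17957/(-44580 + (101 - 1232)) = 17957/(-44580 - 1131) = 17957/(-45711) = 17957*(-1/45711) = -17957/45711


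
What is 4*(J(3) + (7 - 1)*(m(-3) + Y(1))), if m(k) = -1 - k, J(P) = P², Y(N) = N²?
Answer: 108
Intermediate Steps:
4*(J(3) + (7 - 1)*(m(-3) + Y(1))) = 4*(3² + (7 - 1)*((-1 - 1*(-3)) + 1²)) = 4*(9 + 6*((-1 + 3) + 1)) = 4*(9 + 6*(2 + 1)) = 4*(9 + 6*3) = 4*(9 + 18) = 4*27 = 108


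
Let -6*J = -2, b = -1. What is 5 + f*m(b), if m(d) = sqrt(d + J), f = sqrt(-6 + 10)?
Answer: 5 + 2*I*sqrt(6)/3 ≈ 5.0 + 1.633*I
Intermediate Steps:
J = 1/3 (J = -1/6*(-2) = 1/3 ≈ 0.33333)
f = 2 (f = sqrt(4) = 2)
m(d) = sqrt(1/3 + d) (m(d) = sqrt(d + 1/3) = sqrt(1/3 + d))
5 + f*m(b) = 5 + 2*(sqrt(3 + 9*(-1))/3) = 5 + 2*(sqrt(3 - 9)/3) = 5 + 2*(sqrt(-6)/3) = 5 + 2*((I*sqrt(6))/3) = 5 + 2*(I*sqrt(6)/3) = 5 + 2*I*sqrt(6)/3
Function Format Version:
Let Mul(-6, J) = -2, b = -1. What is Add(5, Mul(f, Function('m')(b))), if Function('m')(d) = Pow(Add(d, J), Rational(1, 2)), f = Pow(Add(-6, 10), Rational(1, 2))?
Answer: Add(5, Mul(Rational(2, 3), I, Pow(6, Rational(1, 2)))) ≈ Add(5.0000, Mul(1.6330, I))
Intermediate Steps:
J = Rational(1, 3) (J = Mul(Rational(-1, 6), -2) = Rational(1, 3) ≈ 0.33333)
f = 2 (f = Pow(4, Rational(1, 2)) = 2)
Function('m')(d) = Pow(Add(Rational(1, 3), d), Rational(1, 2)) (Function('m')(d) = Pow(Add(d, Rational(1, 3)), Rational(1, 2)) = Pow(Add(Rational(1, 3), d), Rational(1, 2)))
Add(5, Mul(f, Function('m')(b))) = Add(5, Mul(2, Mul(Rational(1, 3), Pow(Add(3, Mul(9, -1)), Rational(1, 2))))) = Add(5, Mul(2, Mul(Rational(1, 3), Pow(Add(3, -9), Rational(1, 2))))) = Add(5, Mul(2, Mul(Rational(1, 3), Pow(-6, Rational(1, 2))))) = Add(5, Mul(2, Mul(Rational(1, 3), Mul(I, Pow(6, Rational(1, 2)))))) = Add(5, Mul(2, Mul(Rational(1, 3), I, Pow(6, Rational(1, 2))))) = Add(5, Mul(Rational(2, 3), I, Pow(6, Rational(1, 2))))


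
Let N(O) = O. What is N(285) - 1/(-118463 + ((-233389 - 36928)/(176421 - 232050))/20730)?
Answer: 38933921940176175/136610248375393 ≈ 285.00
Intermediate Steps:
N(285) - 1/(-118463 + ((-233389 - 36928)/(176421 - 232050))/20730) = 285 - 1/(-118463 + ((-233389 - 36928)/(176421 - 232050))/20730) = 285 - 1/(-118463 - 270317/(-55629)*(1/20730)) = 285 - 1/(-118463 - 270317*(-1/55629)*(1/20730)) = 285 - 1/(-118463 + (270317/55629)*(1/20730)) = 285 - 1/(-118463 + 270317/1153189170) = 285 - 1/(-136610248375393/1153189170) = 285 - 1*(-1153189170/136610248375393) = 285 + 1153189170/136610248375393 = 38933921940176175/136610248375393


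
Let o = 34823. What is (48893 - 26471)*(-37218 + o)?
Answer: -53700690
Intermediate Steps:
(48893 - 26471)*(-37218 + o) = (48893 - 26471)*(-37218 + 34823) = 22422*(-2395) = -53700690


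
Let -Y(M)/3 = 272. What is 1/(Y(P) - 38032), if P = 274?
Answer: -1/38848 ≈ -2.5741e-5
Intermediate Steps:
Y(M) = -816 (Y(M) = -3*272 = -816)
1/(Y(P) - 38032) = 1/(-816 - 38032) = 1/(-38848) = -1/38848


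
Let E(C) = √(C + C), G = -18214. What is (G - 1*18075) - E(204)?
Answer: -36289 - 2*√102 ≈ -36309.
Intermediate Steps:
E(C) = √2*√C (E(C) = √(2*C) = √2*√C)
(G - 1*18075) - E(204) = (-18214 - 1*18075) - √2*√204 = (-18214 - 18075) - √2*2*√51 = -36289 - 2*√102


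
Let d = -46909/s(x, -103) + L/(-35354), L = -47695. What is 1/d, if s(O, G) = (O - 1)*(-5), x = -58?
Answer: -10429430/1644350761 ≈ -0.0063426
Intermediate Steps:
s(O, G) = 5 - 5*O (s(O, G) = (-1 + O)*(-5) = 5 - 5*O)
d = -1644350761/10429430 (d = -46909/(5 - 5*(-58)) - 47695/(-35354) = -46909/(5 + 290) - 47695*(-1/35354) = -46909/295 + 47695/35354 = -1644350761/10429430 ≈ -157.66)
1/d = 1/(-1644350761/10429430) = -10429430/1644350761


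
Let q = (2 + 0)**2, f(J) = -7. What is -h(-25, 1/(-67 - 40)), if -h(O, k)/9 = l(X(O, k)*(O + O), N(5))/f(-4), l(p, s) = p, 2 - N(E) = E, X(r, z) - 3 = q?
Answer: 450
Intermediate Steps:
q = 4 (q = 2**2 = 4)
X(r, z) = 7 (X(r, z) = 3 + 4 = 7)
N(E) = 2 - E
h(O, k) = 18*O (h(O, k) = -9*7*(O + O)/(-7) = -9*7*(2*O)*(-1)/7 = -9*14*O*(-1)/7 = -(-18)*O = 18*O)
-h(-25, 1/(-67 - 40)) = -18*(-25) = -1*(-450) = 450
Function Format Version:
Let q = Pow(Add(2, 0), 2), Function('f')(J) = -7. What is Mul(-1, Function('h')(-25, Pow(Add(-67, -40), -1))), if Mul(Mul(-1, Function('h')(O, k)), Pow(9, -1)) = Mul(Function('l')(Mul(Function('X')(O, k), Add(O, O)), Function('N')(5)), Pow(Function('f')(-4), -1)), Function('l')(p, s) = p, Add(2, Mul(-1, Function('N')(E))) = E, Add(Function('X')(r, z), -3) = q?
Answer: 450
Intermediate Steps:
q = 4 (q = Pow(2, 2) = 4)
Function('X')(r, z) = 7 (Function('X')(r, z) = Add(3, 4) = 7)
Function('N')(E) = Add(2, Mul(-1, E))
Function('h')(O, k) = Mul(18, O) (Function('h')(O, k) = Mul(-9, Mul(Mul(7, Add(O, O)), Pow(-7, -1))) = Mul(-9, Mul(Mul(7, Mul(2, O)), Rational(-1, 7))) = Mul(-9, Mul(Mul(14, O), Rational(-1, 7))) = Mul(-9, Mul(-2, O)) = Mul(18, O))
Mul(-1, Function('h')(-25, Pow(Add(-67, -40), -1))) = Mul(-1, Mul(18, -25)) = Mul(-1, -450) = 450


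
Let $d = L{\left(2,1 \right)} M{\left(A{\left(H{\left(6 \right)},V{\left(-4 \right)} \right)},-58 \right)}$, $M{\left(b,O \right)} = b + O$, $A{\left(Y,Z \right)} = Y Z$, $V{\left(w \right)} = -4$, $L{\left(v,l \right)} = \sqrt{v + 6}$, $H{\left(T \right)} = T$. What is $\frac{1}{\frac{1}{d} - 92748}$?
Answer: $- \frac{4989100416}{462729085383167} + \frac{164 \sqrt{2}}{462729085383167} \approx -1.0782 \cdot 10^{-5}$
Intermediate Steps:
$L{\left(v,l \right)} = \sqrt{6 + v}$
$M{\left(b,O \right)} = O + b$
$d = - 164 \sqrt{2}$ ($d = \sqrt{6 + 2} \left(-58 + 6 \left(-4\right)\right) = \sqrt{8} \left(-58 - 24\right) = 2 \sqrt{2} \left(-82\right) = - 164 \sqrt{2} \approx -231.93$)
$\frac{1}{\frac{1}{d} - 92748} = \frac{1}{\frac{1}{\left(-164\right) \sqrt{2}} - 92748} = \frac{1}{- \frac{\sqrt{2}}{328} - 92748} = \frac{1}{-92748 - \frac{\sqrt{2}}{328}}$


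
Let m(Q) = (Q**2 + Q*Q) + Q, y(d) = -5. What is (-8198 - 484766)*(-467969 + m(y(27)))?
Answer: 230669686736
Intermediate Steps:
m(Q) = Q + 2*Q**2 (m(Q) = (Q**2 + Q**2) + Q = 2*Q**2 + Q = Q + 2*Q**2)
(-8198 - 484766)*(-467969 + m(y(27))) = (-8198 - 484766)*(-467969 - 5*(1 + 2*(-5))) = -492964*(-467969 - 5*(1 - 10)) = -492964*(-467969 - 5*(-9)) = -492964*(-467969 + 45) = -492964*(-467924) = 230669686736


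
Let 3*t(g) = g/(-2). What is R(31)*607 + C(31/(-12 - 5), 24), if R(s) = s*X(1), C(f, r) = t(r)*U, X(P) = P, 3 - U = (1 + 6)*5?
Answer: 18945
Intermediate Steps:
U = -32 (U = 3 - (1 + 6)*5 = 3 - 7*5 = 3 - 1*35 = 3 - 35 = -32)
t(g) = -g/6 (t(g) = (g/(-2))/3 = (g*(-1/2))/3 = (-g/2)/3 = -g/6)
C(f, r) = 16*r/3 (C(f, r) = -r/6*(-32) = 16*r/3)
R(s) = s (R(s) = s*1 = s)
R(31)*607 + C(31/(-12 - 5), 24) = 31*607 + (16/3)*24 = 18817 + 128 = 18945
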